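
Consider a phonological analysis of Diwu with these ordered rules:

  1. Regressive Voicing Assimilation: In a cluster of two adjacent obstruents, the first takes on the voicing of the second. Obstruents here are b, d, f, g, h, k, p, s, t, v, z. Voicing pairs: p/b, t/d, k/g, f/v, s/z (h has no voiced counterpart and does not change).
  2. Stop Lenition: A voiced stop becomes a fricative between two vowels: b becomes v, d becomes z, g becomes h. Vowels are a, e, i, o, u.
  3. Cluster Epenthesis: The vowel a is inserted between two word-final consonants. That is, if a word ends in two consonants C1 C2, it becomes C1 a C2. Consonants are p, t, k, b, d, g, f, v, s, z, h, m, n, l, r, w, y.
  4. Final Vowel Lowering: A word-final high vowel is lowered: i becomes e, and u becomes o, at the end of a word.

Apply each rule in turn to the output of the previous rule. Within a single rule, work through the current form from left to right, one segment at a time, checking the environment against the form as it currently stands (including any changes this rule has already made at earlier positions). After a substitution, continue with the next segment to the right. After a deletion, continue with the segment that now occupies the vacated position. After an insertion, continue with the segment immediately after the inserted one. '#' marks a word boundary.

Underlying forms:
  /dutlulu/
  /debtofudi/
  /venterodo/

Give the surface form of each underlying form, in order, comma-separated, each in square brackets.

/dutlulu/:
  1 Regressive Voicing Assimilation: no change — [dutlulu]
  2 Stop Lenition: no change — [dutlulu]
  3 Cluster Epenthesis: no change — [dutlulu]
  4 Final Vowel Lowering: [dutlulu] → [dutlulo]
/debtofudi/:
  1 Regressive Voicing Assimilation: [debtofudi] → [deptofudi]
  2 Stop Lenition: [deptofudi] → [deptofuzi]
  3 Cluster Epenthesis: no change — [deptofuzi]
  4 Final Vowel Lowering: [deptofuzi] → [deptofuze]
/venterodo/:
  1 Regressive Voicing Assimilation: no change — [venterodo]
  2 Stop Lenition: [venterodo] → [venterozo]
  3 Cluster Epenthesis: no change — [venterozo]
  4 Final Vowel Lowering: no change — [venterozo]

[dutlulo], [deptofuze], [venterozo]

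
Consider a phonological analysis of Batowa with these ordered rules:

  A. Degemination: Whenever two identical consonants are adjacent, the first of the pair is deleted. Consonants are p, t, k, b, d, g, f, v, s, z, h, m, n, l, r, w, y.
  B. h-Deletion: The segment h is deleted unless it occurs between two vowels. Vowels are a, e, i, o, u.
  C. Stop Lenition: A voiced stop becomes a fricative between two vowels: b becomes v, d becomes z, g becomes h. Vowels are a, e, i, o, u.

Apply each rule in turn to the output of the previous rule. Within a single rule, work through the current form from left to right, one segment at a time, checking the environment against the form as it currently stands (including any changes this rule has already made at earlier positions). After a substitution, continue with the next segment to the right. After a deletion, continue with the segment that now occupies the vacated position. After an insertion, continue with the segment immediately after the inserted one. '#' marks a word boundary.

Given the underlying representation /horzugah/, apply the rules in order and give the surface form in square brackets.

[orzuha]

A Degemination: no change — [horzugah]
B h-Deletion: [horzugah] → [orzuga]
C Stop Lenition: [orzuga] → [orzuha]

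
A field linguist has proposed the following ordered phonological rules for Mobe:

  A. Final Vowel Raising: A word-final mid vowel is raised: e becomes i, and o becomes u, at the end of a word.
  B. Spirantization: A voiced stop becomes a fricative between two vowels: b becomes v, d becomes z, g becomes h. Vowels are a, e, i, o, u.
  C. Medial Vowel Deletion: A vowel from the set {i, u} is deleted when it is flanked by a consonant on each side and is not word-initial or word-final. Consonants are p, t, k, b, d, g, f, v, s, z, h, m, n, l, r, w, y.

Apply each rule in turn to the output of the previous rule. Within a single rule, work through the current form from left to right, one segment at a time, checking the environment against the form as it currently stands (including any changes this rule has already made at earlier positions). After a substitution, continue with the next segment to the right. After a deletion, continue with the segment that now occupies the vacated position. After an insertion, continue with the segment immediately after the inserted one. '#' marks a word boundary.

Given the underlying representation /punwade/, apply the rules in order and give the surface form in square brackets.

[pnwazi]

A Final Vowel Raising: [punwade] → [punwadi]
B Spirantization: [punwadi] → [punwazi]
C Medial Vowel Deletion: [punwazi] → [pnwazi]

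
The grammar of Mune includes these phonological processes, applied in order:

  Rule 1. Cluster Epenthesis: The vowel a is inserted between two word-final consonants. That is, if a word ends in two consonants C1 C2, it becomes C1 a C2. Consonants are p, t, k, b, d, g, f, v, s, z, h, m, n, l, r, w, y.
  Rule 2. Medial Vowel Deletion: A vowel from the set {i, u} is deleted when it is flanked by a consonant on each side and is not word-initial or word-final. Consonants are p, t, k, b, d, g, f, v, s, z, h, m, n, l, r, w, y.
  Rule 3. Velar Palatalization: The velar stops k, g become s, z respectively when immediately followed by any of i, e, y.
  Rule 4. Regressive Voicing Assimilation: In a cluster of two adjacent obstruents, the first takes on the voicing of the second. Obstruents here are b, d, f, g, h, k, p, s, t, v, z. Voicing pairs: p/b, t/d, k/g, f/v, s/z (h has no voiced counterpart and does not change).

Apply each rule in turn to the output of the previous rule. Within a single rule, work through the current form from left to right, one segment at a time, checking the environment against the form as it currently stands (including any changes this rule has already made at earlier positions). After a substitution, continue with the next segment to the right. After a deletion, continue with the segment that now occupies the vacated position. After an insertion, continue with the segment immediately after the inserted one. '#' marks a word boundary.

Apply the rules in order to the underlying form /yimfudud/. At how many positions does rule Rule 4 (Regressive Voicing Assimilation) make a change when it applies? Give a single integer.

Rule 1 Cluster Epenthesis: no change — [yimfudud]
Rule 2 Medial Vowel Deletion: [yimfudud] → [ymfdd]
Rule 3 Velar Palatalization: no change — [ymfdd]
Rule 4 Regressive Voicing Assimilation: [ymfdd] → [ymvdd]
Rule Rule 4 changed 1 position(s).

1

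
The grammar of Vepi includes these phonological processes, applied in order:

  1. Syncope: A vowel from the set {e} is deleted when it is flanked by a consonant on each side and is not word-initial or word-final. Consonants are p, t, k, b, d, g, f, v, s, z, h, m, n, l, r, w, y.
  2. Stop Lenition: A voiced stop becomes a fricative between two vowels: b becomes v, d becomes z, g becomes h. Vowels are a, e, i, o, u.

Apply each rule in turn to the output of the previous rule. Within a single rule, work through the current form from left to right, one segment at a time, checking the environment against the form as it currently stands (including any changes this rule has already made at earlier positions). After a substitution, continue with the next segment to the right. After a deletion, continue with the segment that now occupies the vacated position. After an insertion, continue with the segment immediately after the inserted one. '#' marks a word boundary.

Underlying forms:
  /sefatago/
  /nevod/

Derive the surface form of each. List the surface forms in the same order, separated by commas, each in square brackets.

/sefatago/:
  1 Syncope: [sefatago] → [sfatago]
  2 Stop Lenition: [sfatago] → [sfataho]
/nevod/:
  1 Syncope: [nevod] → [nvod]
  2 Stop Lenition: no change — [nvod]

[sfataho], [nvod]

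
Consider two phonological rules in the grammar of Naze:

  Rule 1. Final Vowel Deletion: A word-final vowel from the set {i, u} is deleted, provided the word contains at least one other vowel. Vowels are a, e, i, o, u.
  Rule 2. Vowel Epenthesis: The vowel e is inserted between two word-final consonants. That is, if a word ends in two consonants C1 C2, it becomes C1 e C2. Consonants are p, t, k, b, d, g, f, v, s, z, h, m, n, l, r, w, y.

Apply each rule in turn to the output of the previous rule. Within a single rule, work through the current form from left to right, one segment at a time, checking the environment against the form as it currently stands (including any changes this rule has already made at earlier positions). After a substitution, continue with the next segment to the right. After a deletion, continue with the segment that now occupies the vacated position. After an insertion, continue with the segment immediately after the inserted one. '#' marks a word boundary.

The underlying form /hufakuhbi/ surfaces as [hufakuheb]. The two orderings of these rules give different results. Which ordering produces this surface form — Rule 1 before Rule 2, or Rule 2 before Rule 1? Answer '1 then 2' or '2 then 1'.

1 then 2

Order 1 then 2:
  1 Final Vowel Deletion: [hufakuhbi] → [hufakuhb]
  2 Vowel Epenthesis: [hufakuhb] → [hufakuheb]
  result: [hufakuheb]
Order 2 then 1:
  2 Vowel Epenthesis: no change — [hufakuhbi]
  1 Final Vowel Deletion: [hufakuhbi] → [hufakuhb]
  result: [hufakuhb]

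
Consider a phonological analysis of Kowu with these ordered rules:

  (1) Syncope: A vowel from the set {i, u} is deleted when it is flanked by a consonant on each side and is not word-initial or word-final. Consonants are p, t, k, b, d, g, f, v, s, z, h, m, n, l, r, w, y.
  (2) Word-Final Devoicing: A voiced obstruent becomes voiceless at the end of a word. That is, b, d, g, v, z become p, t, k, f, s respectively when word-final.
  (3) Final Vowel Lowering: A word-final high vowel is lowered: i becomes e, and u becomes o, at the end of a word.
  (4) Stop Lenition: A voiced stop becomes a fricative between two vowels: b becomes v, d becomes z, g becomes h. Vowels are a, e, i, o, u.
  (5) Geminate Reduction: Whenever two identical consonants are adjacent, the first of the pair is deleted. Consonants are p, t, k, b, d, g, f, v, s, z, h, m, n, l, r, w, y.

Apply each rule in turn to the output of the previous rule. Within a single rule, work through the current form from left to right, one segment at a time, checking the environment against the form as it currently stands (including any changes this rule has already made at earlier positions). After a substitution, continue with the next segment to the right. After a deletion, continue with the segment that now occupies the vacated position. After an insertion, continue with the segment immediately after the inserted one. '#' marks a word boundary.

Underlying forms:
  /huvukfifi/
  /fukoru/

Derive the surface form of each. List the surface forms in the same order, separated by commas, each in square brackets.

/huvukfifi/:
  (1) Syncope: [huvukfifi] → [hvkffi]
  (2) Word-Final Devoicing: no change — [hvkffi]
  (3) Final Vowel Lowering: [hvkffi] → [hvkffe]
  (4) Stop Lenition: no change — [hvkffe]
  (5) Geminate Reduction: [hvkffe] → [hvkfe]
/fukoru/:
  (1) Syncope: [fukoru] → [fkoru]
  (2) Word-Final Devoicing: no change — [fkoru]
  (3) Final Vowel Lowering: [fkoru] → [fkoro]
  (4) Stop Lenition: no change — [fkoro]
  (5) Geminate Reduction: no change — [fkoro]

[hvkfe], [fkoro]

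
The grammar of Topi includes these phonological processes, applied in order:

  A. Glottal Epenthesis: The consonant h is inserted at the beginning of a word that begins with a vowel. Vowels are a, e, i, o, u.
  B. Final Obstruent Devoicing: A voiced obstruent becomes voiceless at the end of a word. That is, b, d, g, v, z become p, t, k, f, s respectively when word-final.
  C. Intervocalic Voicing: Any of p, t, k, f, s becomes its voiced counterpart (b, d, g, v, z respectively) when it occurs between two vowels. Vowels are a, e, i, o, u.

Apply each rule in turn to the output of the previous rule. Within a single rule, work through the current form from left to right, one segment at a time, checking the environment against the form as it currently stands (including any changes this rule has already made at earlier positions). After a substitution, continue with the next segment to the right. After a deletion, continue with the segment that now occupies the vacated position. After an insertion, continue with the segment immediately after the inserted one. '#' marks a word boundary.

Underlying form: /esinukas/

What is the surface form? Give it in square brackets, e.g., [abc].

[hezinugas]

A Glottal Epenthesis: [esinukas] → [hesinukas]
B Final Obstruent Devoicing: no change — [hesinukas]
C Intervocalic Voicing: [hesinukas] → [hezinugas]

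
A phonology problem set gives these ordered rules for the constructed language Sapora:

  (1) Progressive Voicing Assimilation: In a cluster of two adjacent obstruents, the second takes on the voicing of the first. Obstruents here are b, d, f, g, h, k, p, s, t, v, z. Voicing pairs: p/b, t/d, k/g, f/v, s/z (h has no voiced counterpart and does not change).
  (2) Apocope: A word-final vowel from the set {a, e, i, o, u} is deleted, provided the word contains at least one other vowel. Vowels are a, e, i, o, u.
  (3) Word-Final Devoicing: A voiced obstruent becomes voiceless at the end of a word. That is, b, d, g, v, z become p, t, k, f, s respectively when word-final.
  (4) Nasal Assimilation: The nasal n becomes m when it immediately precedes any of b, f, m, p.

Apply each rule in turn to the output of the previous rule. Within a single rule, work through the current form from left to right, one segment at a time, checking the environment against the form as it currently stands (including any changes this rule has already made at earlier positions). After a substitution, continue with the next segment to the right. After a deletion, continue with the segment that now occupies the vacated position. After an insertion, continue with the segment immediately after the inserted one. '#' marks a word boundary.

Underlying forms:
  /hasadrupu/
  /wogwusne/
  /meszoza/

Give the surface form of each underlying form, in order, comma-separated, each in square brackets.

[hasadrup], [wogwusn], [messos]

/hasadrupu/:
  (1) Progressive Voicing Assimilation: no change — [hasadrupu]
  (2) Apocope: [hasadrupu] → [hasadrup]
  (3) Word-Final Devoicing: no change — [hasadrup]
  (4) Nasal Assimilation: no change — [hasadrup]
/wogwusne/:
  (1) Progressive Voicing Assimilation: no change — [wogwusne]
  (2) Apocope: [wogwusne] → [wogwusn]
  (3) Word-Final Devoicing: no change — [wogwusn]
  (4) Nasal Assimilation: no change — [wogwusn]
/meszoza/:
  (1) Progressive Voicing Assimilation: [meszoza] → [messoza]
  (2) Apocope: [messoza] → [messoz]
  (3) Word-Final Devoicing: [messoz] → [messos]
  (4) Nasal Assimilation: no change — [messos]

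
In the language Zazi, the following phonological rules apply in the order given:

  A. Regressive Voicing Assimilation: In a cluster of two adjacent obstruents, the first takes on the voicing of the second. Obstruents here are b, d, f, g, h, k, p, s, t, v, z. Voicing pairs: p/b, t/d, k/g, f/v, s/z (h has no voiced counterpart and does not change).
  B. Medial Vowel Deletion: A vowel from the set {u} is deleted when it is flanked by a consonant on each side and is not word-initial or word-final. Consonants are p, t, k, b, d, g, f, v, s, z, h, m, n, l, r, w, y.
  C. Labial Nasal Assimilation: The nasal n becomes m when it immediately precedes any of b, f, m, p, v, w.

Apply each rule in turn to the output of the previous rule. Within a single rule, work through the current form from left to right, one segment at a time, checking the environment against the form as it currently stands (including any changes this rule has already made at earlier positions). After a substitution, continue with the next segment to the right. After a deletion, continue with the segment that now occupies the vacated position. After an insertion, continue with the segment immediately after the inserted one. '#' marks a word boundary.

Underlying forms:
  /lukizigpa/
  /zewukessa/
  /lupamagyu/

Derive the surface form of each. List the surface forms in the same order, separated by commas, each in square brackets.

/lukizigpa/:
  A Regressive Voicing Assimilation: [lukizigpa] → [lukizikpa]
  B Medial Vowel Deletion: [lukizikpa] → [lkizikpa]
  C Labial Nasal Assimilation: no change — [lkizikpa]
/zewukessa/:
  A Regressive Voicing Assimilation: no change — [zewukessa]
  B Medial Vowel Deletion: [zewukessa] → [zewkessa]
  C Labial Nasal Assimilation: no change — [zewkessa]
/lupamagyu/:
  A Regressive Voicing Assimilation: no change — [lupamagyu]
  B Medial Vowel Deletion: [lupamagyu] → [lpamagyu]
  C Labial Nasal Assimilation: no change — [lpamagyu]

[lkizikpa], [zewkessa], [lpamagyu]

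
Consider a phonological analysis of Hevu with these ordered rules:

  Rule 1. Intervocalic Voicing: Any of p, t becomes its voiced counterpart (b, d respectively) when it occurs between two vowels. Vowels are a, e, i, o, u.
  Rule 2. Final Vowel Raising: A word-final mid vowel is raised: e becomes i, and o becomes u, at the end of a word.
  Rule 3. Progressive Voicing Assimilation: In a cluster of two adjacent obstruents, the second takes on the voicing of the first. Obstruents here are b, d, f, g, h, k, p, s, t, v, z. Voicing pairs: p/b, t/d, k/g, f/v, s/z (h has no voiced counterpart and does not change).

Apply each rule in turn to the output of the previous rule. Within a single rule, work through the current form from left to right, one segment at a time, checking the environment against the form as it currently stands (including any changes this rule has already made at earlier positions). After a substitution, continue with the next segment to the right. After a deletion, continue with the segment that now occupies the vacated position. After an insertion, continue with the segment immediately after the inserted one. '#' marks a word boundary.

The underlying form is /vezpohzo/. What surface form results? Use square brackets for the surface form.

[vezbohsu]

Rule 1 Intervocalic Voicing: no change — [vezpohzo]
Rule 2 Final Vowel Raising: [vezpohzo] → [vezpohzu]
Rule 3 Progressive Voicing Assimilation: [vezpohzu] → [vezbohsu]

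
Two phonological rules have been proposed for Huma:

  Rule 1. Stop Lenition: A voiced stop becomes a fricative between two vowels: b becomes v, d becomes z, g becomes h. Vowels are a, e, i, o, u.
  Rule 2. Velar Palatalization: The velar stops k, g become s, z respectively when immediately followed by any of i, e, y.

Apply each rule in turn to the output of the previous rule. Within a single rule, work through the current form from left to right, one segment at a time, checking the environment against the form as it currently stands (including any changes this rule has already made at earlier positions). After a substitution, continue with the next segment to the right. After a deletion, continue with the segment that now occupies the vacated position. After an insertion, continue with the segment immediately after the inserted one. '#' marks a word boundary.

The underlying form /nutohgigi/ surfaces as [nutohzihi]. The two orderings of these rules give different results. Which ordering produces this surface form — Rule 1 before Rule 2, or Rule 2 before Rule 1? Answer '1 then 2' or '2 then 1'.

Order 1 then 2:
  1 Stop Lenition: [nutohgigi] → [nutohgihi]
  2 Velar Palatalization: [nutohgihi] → [nutohzihi]
  result: [nutohzihi]
Order 2 then 1:
  2 Velar Palatalization: [nutohgigi] → [nutohzizi]
  1 Stop Lenition: no change — [nutohzizi]
  result: [nutohzizi]

1 then 2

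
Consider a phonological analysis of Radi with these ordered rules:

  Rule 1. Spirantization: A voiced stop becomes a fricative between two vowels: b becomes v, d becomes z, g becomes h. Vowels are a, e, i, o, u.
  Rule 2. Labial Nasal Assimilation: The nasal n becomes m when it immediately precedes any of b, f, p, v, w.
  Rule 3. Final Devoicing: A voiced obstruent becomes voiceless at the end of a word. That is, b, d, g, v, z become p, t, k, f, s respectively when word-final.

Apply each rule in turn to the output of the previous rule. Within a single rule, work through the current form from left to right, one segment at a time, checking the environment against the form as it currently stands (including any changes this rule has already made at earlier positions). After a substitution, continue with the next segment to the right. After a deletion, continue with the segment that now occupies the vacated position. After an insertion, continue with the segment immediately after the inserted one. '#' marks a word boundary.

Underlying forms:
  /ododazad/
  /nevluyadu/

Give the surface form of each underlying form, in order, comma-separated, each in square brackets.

/ododazad/:
  Rule 1 Spirantization: [ododazad] → [ozozazad]
  Rule 2 Labial Nasal Assimilation: no change — [ozozazad]
  Rule 3 Final Devoicing: [ozozazad] → [ozozazat]
/nevluyadu/:
  Rule 1 Spirantization: [nevluyadu] → [nevluyazu]
  Rule 2 Labial Nasal Assimilation: no change — [nevluyazu]
  Rule 3 Final Devoicing: no change — [nevluyazu]

[ozozazat], [nevluyazu]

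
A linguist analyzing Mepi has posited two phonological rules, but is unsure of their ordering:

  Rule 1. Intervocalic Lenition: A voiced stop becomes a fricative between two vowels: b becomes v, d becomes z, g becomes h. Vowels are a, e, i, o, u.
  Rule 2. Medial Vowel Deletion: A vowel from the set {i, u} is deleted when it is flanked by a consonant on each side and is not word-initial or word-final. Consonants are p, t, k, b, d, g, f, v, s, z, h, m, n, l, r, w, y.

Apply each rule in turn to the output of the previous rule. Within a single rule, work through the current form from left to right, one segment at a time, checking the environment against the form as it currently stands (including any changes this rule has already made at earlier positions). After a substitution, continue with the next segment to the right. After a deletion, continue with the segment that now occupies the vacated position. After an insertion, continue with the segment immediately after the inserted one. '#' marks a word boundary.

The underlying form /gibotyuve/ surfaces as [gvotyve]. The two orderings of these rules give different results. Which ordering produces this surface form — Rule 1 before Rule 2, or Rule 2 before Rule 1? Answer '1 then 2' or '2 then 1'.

Order 1 then 2:
  1 Intervocalic Lenition: [gibotyuve] → [givotyuve]
  2 Medial Vowel Deletion: [givotyuve] → [gvotyve]
  result: [gvotyve]
Order 2 then 1:
  2 Medial Vowel Deletion: [gibotyuve] → [gbotyve]
  1 Intervocalic Lenition: no change — [gbotyve]
  result: [gbotyve]

1 then 2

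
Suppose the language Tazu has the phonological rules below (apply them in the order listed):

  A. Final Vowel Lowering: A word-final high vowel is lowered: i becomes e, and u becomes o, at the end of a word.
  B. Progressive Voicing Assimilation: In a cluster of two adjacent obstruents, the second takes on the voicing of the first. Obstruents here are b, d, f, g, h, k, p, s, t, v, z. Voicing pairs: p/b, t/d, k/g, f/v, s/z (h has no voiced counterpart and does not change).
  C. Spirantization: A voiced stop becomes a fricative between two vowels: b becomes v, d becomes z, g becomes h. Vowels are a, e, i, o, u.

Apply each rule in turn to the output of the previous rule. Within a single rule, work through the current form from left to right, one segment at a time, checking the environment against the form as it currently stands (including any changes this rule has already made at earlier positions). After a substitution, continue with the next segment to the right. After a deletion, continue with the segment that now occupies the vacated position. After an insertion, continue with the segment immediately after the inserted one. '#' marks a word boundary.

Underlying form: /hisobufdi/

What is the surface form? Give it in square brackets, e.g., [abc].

[hisovufte]

A Final Vowel Lowering: [hisobufdi] → [hisobufde]
B Progressive Voicing Assimilation: [hisobufde] → [hisobufte]
C Spirantization: [hisobufte] → [hisovufte]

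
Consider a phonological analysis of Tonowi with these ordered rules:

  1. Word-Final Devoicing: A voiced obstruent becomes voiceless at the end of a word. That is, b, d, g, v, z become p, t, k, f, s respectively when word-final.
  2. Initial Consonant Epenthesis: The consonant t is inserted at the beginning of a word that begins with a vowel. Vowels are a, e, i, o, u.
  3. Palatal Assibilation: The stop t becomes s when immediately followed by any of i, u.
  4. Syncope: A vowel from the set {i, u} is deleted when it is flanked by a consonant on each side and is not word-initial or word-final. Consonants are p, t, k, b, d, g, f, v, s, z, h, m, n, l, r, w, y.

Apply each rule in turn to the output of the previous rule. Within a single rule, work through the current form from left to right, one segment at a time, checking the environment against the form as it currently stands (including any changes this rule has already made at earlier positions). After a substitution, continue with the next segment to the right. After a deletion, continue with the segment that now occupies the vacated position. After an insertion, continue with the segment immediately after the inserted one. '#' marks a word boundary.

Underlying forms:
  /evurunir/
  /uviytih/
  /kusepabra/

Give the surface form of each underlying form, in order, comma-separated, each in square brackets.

[tevrnr], [svysh], [ksepabra]

/evurunir/:
  1 Word-Final Devoicing: no change — [evurunir]
  2 Initial Consonant Epenthesis: [evurunir] → [tevurunir]
  3 Palatal Assibilation: no change — [tevurunir]
  4 Syncope: [tevurunir] → [tevrnr]
/uviytih/:
  1 Word-Final Devoicing: no change — [uviytih]
  2 Initial Consonant Epenthesis: [uviytih] → [tuviytih]
  3 Palatal Assibilation: [tuviytih] → [suviysih]
  4 Syncope: [suviysih] → [svysh]
/kusepabra/:
  1 Word-Final Devoicing: no change — [kusepabra]
  2 Initial Consonant Epenthesis: no change — [kusepabra]
  3 Palatal Assibilation: no change — [kusepabra]
  4 Syncope: [kusepabra] → [ksepabra]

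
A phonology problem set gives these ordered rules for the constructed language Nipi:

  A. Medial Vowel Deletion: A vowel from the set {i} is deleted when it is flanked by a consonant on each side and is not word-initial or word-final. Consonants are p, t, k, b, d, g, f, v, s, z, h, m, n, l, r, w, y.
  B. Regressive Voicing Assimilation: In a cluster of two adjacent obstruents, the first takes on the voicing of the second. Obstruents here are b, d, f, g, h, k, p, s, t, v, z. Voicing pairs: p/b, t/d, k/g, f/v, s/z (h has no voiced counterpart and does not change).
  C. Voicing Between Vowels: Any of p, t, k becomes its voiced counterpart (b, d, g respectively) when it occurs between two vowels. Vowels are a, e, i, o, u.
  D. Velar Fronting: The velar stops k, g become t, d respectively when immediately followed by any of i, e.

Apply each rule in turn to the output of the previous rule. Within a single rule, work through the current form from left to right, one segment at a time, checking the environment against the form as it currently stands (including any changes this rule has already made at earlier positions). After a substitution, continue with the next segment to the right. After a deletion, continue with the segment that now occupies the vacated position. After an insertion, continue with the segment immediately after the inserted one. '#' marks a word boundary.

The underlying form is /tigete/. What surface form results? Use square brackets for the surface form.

A Medial Vowel Deletion: [tigete] → [tgete]
B Regressive Voicing Assimilation: [tgete] → [dgete]
C Voicing Between Vowels: [dgete] → [dgede]
D Velar Fronting: [dgede] → [ddede]

[ddede]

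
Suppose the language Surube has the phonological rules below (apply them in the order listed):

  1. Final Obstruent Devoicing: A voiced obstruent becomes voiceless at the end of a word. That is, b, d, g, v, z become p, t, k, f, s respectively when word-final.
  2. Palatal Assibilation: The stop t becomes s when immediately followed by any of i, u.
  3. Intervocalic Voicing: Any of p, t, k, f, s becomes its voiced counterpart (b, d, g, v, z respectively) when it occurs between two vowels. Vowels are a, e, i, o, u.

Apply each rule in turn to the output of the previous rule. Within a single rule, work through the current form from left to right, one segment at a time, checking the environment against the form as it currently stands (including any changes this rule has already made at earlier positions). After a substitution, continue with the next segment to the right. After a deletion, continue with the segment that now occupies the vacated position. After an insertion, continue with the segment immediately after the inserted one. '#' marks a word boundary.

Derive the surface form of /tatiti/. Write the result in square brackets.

[tazizi]

1 Final Obstruent Devoicing: no change — [tatiti]
2 Palatal Assibilation: [tatiti] → [tasisi]
3 Intervocalic Voicing: [tasisi] → [tazizi]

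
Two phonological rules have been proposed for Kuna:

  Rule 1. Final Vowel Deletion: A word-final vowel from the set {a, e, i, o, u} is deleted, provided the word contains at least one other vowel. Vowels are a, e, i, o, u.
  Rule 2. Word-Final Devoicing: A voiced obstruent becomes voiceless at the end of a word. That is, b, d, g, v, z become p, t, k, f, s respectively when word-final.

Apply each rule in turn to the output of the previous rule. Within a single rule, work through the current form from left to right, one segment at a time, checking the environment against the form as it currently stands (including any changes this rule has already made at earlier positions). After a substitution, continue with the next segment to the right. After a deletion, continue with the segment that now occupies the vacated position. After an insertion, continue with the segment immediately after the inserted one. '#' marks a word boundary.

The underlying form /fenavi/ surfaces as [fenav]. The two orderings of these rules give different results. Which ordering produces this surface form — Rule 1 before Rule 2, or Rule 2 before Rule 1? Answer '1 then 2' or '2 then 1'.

Order 1 then 2:
  1 Final Vowel Deletion: [fenavi] → [fenav]
  2 Word-Final Devoicing: [fenav] → [fenaf]
  result: [fenaf]
Order 2 then 1:
  2 Word-Final Devoicing: no change — [fenavi]
  1 Final Vowel Deletion: [fenavi] → [fenav]
  result: [fenav]

2 then 1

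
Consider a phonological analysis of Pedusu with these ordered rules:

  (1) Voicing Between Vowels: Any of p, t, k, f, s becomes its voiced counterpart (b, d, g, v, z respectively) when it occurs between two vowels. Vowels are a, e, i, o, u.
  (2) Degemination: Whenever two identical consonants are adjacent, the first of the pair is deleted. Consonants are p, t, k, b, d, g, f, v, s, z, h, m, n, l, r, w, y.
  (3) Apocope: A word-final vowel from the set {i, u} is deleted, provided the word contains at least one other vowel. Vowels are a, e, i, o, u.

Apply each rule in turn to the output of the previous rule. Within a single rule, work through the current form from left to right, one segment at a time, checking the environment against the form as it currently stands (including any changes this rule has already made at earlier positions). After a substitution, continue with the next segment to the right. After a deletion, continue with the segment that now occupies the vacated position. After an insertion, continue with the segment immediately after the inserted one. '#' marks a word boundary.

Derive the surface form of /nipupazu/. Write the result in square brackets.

[nibubaz]

(1) Voicing Between Vowels: [nipupazu] → [nibubazu]
(2) Degemination: no change — [nibubazu]
(3) Apocope: [nibubazu] → [nibubaz]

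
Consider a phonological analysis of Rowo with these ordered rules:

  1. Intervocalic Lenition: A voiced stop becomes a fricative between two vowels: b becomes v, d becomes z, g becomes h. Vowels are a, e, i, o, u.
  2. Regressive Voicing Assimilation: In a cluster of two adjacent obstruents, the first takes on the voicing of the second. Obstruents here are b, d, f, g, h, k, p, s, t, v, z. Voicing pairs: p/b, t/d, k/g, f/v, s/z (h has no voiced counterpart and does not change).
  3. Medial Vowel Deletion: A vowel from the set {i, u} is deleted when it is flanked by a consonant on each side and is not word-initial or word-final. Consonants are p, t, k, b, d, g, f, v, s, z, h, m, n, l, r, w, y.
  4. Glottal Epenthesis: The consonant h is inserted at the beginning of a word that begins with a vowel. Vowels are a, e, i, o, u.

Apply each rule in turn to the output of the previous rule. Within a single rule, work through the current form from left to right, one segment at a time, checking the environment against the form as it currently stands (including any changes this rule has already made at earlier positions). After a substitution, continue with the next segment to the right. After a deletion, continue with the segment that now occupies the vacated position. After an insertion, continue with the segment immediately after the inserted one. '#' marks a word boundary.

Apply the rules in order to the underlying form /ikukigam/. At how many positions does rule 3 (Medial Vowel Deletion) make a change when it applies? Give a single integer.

1 Intervocalic Lenition: [ikukigam] → [ikukiham]
2 Regressive Voicing Assimilation: no change — [ikukiham]
3 Medial Vowel Deletion: [ikukiham] → [ikkham]
4 Glottal Epenthesis: [ikkham] → [hikkham]
Rule 3 changed 2 position(s).

2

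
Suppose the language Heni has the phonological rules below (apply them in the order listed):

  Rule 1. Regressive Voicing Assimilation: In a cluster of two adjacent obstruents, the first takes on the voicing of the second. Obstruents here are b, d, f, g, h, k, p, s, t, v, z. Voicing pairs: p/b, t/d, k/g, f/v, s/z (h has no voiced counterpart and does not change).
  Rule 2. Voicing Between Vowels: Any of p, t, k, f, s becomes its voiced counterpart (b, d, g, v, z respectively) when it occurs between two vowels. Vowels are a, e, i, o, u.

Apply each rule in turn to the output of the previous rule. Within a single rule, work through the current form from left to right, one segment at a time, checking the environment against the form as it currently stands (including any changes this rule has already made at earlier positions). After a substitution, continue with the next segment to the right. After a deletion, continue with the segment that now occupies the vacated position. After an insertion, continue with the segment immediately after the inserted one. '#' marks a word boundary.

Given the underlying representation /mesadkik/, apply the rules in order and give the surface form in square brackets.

[mezatkik]

Rule 1 Regressive Voicing Assimilation: [mesadkik] → [mesatkik]
Rule 2 Voicing Between Vowels: [mesatkik] → [mezatkik]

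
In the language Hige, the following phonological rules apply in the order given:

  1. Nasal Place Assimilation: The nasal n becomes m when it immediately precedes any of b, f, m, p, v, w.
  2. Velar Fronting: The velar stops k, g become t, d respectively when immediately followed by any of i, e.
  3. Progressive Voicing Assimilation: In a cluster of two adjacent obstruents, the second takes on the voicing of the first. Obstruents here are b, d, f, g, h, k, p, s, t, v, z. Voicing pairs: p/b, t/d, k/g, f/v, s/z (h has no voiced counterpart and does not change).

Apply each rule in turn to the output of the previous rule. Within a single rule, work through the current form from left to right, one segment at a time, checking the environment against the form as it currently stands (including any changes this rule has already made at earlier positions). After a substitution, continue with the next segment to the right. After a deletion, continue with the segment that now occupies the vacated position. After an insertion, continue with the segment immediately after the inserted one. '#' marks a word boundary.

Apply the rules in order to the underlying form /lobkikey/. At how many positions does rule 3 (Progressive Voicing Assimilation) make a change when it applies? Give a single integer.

1 Nasal Place Assimilation: no change — [lobkikey]
2 Velar Fronting: [lobkikey] → [lobtitey]
3 Progressive Voicing Assimilation: [lobtitey] → [lobditey]
Rule 3 changed 1 position(s).

1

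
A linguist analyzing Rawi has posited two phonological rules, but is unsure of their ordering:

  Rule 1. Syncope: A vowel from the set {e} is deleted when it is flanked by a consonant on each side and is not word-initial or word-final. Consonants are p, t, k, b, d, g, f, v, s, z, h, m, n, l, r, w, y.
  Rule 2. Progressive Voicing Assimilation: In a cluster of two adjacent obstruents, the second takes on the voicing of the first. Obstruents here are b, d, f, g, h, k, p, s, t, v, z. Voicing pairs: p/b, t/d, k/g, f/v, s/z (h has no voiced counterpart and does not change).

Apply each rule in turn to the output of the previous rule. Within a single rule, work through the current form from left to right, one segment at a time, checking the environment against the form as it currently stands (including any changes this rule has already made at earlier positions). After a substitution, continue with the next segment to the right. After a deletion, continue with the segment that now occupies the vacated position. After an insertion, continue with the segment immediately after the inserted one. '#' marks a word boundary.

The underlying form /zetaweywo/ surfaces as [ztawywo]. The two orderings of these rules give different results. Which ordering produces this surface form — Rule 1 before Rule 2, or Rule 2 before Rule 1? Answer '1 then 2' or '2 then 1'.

2 then 1

Order 1 then 2:
  1 Syncope: [zetaweywo] → [ztawywo]
  2 Progressive Voicing Assimilation: [ztawywo] → [zdawywo]
  result: [zdawywo]
Order 2 then 1:
  2 Progressive Voicing Assimilation: no change — [zetaweywo]
  1 Syncope: [zetaweywo] → [ztawywo]
  result: [ztawywo]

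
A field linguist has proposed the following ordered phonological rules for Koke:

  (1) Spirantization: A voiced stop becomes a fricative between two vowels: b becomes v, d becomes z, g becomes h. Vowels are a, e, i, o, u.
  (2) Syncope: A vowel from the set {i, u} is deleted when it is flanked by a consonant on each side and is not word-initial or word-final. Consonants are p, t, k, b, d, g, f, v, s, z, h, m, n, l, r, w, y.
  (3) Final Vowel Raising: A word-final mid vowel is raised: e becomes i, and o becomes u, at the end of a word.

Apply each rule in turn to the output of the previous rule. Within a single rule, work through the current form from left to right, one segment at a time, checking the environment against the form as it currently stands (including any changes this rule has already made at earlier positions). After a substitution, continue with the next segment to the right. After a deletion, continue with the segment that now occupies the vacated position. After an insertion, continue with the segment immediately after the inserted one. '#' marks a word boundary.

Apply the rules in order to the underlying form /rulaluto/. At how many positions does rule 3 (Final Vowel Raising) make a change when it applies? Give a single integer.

1

(1) Spirantization: no change — [rulaluto]
(2) Syncope: [rulaluto] → [rlalto]
(3) Final Vowel Raising: [rlalto] → [rlaltu]
Rule 3 changed 1 position(s).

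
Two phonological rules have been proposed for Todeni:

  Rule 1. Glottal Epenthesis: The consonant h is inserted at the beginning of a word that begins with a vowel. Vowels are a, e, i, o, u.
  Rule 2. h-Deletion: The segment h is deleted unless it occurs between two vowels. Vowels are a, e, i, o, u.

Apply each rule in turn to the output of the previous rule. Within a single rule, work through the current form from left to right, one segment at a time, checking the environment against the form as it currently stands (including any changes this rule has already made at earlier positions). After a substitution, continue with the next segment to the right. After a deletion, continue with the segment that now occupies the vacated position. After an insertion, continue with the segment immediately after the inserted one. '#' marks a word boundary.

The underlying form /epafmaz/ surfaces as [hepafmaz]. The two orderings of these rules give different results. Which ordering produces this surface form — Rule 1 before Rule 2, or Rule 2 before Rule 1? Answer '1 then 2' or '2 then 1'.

2 then 1

Order 1 then 2:
  1 Glottal Epenthesis: [epafmaz] → [hepafmaz]
  2 h-Deletion: [hepafmaz] → [epafmaz]
  result: [epafmaz]
Order 2 then 1:
  2 h-Deletion: no change — [epafmaz]
  1 Glottal Epenthesis: [epafmaz] → [hepafmaz]
  result: [hepafmaz]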